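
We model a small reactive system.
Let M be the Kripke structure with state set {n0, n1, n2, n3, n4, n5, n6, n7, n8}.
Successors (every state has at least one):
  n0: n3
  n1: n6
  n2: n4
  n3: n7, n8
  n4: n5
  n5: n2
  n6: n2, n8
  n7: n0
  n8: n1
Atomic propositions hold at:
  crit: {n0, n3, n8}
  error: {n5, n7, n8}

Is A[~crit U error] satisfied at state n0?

Sat(~crit) = {n1, n2, n4, n5, n6, n7}
A[~crit U error]: least fixpoint, start Z0 = Sat(error) = {n5, n7, n8}, add states in Sat(~crit) with every successor in Z. Z1 = {n4, n5, n7, n8}; Z2 = {n2, n4, n5, n7, n8}; Z3 = {n2, n4, n5, n6, n7, n8}; Z4 = {n1, n2, n4, n5, n6, n7, n8}; fixed.
Sat(A[~crit U error]) = {n1, n2, n4, n5, n6, n7, n8}
n0 ∉ Sat(A[~crit U error]) = {n1, n2, n4, n5, n6, n7, n8}, so the formula does not hold at n0.

No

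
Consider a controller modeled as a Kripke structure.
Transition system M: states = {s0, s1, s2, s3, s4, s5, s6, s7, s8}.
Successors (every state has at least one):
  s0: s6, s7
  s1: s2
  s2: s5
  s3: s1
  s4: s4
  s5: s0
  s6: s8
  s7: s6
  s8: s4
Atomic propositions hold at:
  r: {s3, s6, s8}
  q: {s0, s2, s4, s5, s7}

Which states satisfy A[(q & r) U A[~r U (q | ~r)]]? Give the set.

Sat(q & r) = ∅
Sat(~r) = {s0, s1, s2, s4, s5, s7}
Sat(q | ~r) = {s0, s1, s2, s4, s5, s7}
A[~r U (q | ~r)]: least fixpoint, start Z0 = Sat((q | ~r)) = {s0, s1, s2, s4, s5, s7}, add states in Sat(~r) with every successor in Z. Already a fixed point.
Sat(A[~r U (q | ~r)]) = {s0, s1, s2, s4, s5, s7}
A[(q & r) U A[~r U (q | ~r)]]: least fixpoint, start Z0 = Sat(A[~r U (q | ~r)]) = {s0, s1, s2, s4, s5, s7}, add states in Sat(q & r) with every successor in Z. Already a fixed point.
Sat(A[(q & r) U A[~r U (q | ~r)]]) = {s0, s1, s2, s4, s5, s7}

{s0, s1, s2, s4, s5, s7}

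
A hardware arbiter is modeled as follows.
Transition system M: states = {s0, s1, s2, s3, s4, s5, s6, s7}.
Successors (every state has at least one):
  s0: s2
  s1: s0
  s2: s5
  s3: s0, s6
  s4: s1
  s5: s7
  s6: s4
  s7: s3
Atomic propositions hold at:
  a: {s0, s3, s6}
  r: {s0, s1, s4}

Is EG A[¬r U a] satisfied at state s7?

Sat(¬r) = {s2, s3, s5, s6, s7}
A[¬r U a]: least fixpoint, start Z0 = Sat(a) = {s0, s3, s6}, add states in Sat(¬r) with every successor in Z. Z1 = {s0, s3, s6, s7}; Z2 = {s0, s3, s5, s6, s7}; Z3 = {s0, s2, s3, s5, s6, s7}; fixed.
Sat(A[¬r U a]) = {s0, s2, s3, s5, s6, s7}
EG A[¬r U a]: greatest fixpoint, start Z0 = {s0, s2, s3, s5, s6, s7}, keep only states in Sat with some successor in Z. Z1 = {s0, s2, s3, s5, s7}; fixed.
Sat(EG A[¬r U a]) = {s0, s2, s3, s5, s7}
s7 ∈ Sat(EG A[¬r U a]) = {s0, s2, s3, s5, s7}, so the formula holds at s7.

Yes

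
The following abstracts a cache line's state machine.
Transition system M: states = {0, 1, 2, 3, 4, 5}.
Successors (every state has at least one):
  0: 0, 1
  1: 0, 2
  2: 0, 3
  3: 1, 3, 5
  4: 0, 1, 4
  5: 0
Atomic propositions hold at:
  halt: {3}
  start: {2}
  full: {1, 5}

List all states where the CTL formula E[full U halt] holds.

E[full U halt]: least fixpoint, start Z0 = Sat(halt) = {3}, add states in Sat(full) with some successor in Z. Already a fixed point.
Sat(E[full U halt]) = {3}

{3}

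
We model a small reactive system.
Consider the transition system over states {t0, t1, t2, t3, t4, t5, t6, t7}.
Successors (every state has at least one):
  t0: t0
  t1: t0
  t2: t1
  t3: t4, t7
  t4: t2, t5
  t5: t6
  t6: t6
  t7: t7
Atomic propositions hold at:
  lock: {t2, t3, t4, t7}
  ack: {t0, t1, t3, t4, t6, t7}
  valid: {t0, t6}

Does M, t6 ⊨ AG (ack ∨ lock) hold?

Sat(ack ∨ lock) = {t0, t1, t2, t3, t4, t6, t7}
AG (ack ∨ lock): greatest fixpoint, start Z0 = {t0, t1, t2, t3, t4, t6, t7}, keep only states in Sat with every successor in Z. Z1 = {t0, t1, t2, t3, t6, t7}; Z2 = {t0, t1, t2, t6, t7}; fixed.
Sat(AG (ack ∨ lock)) = {t0, t1, t2, t6, t7}
t6 ∈ Sat(AG (ack ∨ lock)) = {t0, t1, t2, t6, t7}, so the formula holds at t6.

Yes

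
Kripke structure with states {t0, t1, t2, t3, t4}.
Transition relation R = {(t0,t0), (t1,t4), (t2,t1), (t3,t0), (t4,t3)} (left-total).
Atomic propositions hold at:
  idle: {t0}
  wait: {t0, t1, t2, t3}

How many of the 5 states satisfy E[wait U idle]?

2

E[wait U idle]: least fixpoint, start Z0 = Sat(idle) = {t0}, add states in Sat(wait) with some successor in Z. Z1 = {t0, t3}; fixed.
Sat(E[wait U idle]) = {t0, t3}
|Sat(E[wait U idle])| = |{t0, t3}| = 2.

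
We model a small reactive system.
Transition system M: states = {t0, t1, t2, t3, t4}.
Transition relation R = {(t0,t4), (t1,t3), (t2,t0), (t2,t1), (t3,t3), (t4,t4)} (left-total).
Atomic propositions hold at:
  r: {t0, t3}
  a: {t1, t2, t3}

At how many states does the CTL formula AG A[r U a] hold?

2

A[r U a]: least fixpoint, start Z0 = Sat(a) = {t1, t2, t3}, add states in Sat(r) with every successor in Z. Already a fixed point.
Sat(A[r U a]) = {t1, t2, t3}
AG A[r U a]: greatest fixpoint, start Z0 = {t1, t2, t3}, keep only states in Sat with every successor in Z. Z1 = {t1, t3}; fixed.
Sat(AG A[r U a]) = {t1, t3}
|Sat(AG A[r U a])| = |{t1, t3}| = 2.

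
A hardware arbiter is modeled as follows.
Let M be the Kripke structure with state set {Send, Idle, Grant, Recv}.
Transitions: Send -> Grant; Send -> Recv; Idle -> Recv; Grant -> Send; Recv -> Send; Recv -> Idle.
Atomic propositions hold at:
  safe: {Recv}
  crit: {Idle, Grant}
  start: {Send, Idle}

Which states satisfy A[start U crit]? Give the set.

A[start U crit]: least fixpoint, start Z0 = Sat(crit) = {Idle, Grant}, add states in Sat(start) with every successor in Z. Already a fixed point.
Sat(A[start U crit]) = {Idle, Grant}

{Idle, Grant}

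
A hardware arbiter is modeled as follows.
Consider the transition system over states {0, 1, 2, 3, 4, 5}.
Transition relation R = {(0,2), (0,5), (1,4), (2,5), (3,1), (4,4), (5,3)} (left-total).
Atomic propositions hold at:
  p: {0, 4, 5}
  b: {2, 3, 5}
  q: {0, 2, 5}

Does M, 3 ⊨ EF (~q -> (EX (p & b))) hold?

Sat(~q) = {1, 3, 4}
Sat(p & b) = {5}
Sat(EX (p & b)) = {s : some successor in {5}} = {0, 2}
Sat(~q -> (EX (p & b))) = {0, 2, 5}
EF (~q -> (EX (p & b))): least fixpoint, start Z0 = {0, 2, 5}, add states with some successor in Z. Already a fixed point.
Sat(EF (~q -> (EX (p & b)))) = {0, 2, 5}
3 ∉ Sat(EF (~q -> (EX (p & b)))) = {0, 2, 5}, so the formula does not hold at 3.

No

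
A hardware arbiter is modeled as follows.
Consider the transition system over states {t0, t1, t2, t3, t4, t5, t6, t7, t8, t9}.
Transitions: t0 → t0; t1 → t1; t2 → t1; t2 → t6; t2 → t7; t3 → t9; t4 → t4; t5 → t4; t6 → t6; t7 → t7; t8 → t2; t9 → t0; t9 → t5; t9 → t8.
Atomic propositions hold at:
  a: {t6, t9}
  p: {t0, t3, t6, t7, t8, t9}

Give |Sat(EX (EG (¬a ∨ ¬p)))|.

Sat(¬a) = {t0, t1, t2, t3, t4, t5, t7, t8}
Sat(¬p) = {t1, t2, t4, t5}
Sat(¬a ∨ ¬p) = {t0, t1, t2, t3, t4, t5, t7, t8}
EG (¬a ∨ ¬p): greatest fixpoint, start Z0 = {t0, t1, t2, t3, t4, t5, t7, t8}, keep only states in Sat with some successor in Z. Z1 = {t0, t1, t2, t4, t5, t7, t8}; fixed.
Sat(EG (¬a ∨ ¬p)) = {t0, t1, t2, t4, t5, t7, t8}
Sat(EX (EG (¬a ∨ ¬p))) = {s : some successor in {t0, t1, t2, t4, t5, t7, t8}} = {t0, t1, t2, t4, t5, t7, t8, t9}
|Sat(EX (EG (¬a ∨ ¬p)))| = |{t0, t1, t2, t4, t5, t7, t8, t9}| = 8.

8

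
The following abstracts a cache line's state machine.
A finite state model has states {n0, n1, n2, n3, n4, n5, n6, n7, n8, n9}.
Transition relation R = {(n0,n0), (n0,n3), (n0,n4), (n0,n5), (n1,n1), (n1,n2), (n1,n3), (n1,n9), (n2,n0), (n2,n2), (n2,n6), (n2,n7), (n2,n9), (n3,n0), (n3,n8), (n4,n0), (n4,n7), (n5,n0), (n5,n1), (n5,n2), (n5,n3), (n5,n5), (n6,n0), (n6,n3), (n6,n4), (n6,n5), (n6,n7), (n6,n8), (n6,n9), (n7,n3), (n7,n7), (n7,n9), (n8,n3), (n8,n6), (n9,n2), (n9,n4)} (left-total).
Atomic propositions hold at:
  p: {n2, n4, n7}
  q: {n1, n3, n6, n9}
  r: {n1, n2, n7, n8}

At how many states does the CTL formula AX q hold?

Sat(AX q) = {s : every successor in {n1, n3, n6, n9}} = {n8}
|Sat(AX q)| = |{n8}| = 1.

1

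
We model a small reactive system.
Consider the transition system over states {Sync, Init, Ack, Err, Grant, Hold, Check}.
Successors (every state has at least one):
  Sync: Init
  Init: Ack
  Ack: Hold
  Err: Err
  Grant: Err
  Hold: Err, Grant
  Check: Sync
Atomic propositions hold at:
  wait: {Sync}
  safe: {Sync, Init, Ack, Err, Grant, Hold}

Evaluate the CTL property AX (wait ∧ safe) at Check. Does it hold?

Sat(wait ∧ safe) = {Sync}
Sat(AX (wait ∧ safe)) = {s : every successor in {Sync}} = {Check}
Check ∈ Sat(AX (wait ∧ safe)) = {Check}, so the formula holds at Check.

Yes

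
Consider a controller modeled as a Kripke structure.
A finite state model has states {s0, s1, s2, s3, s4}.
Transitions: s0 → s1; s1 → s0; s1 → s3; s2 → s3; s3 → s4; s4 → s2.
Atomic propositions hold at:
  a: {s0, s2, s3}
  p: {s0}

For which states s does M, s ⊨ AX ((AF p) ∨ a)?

{s1, s2, s4}

AF p: least fixpoint, start Z0 = {s0}, add states with every successor in Z. Already a fixed point.
Sat(AF p) = {s0}
Sat((AF p) ∨ a) = {s0, s2, s3}
Sat(AX ((AF p) ∨ a)) = {s : every successor in {s0, s2, s3}} = {s1, s2, s4}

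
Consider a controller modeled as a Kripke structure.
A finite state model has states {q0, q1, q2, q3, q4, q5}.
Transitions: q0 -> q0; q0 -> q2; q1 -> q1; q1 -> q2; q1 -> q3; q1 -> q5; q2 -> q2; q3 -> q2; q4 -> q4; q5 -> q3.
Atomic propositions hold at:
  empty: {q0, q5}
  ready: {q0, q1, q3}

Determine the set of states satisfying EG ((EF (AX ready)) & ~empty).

Sat(AX ready) = {s : every successor in {q0, q1, q3}} = {q5}
EF (AX ready): least fixpoint, start Z0 = {q5}, add states with some successor in Z. Z1 = {q1, q5}; fixed.
Sat(EF (AX ready)) = {q1, q5}
Sat(~empty) = {q1, q2, q3, q4}
Sat((EF (AX ready)) & ~empty) = {q1}
EG ((EF (AX ready)) & ~empty): greatest fixpoint, start Z0 = {q1}, keep only states in Sat with some successor in Z. Already a fixed point.
Sat(EG ((EF (AX ready)) & ~empty)) = {q1}

{q1}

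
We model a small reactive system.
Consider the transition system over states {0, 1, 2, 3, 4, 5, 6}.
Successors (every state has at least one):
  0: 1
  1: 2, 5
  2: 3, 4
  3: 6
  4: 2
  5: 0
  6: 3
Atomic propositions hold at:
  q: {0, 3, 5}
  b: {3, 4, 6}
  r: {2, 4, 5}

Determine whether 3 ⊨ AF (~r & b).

Sat(~r) = {0, 1, 3, 6}
Sat(~r & b) = {3, 6}
AF (~r & b): least fixpoint, start Z0 = {3, 6}, add states with every successor in Z. Already a fixed point.
Sat(AF (~r & b)) = {3, 6}
3 ∈ Sat(AF (~r & b)) = {3, 6}, so the formula holds at 3.

Yes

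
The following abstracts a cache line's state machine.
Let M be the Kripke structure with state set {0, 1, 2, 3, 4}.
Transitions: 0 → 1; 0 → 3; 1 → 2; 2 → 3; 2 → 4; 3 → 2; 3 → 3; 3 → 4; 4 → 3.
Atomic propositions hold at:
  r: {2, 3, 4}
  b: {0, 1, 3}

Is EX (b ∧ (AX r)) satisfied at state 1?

No

Sat(AX r) = {s : every successor in {2, 3, 4}} = {1, 2, 3, 4}
Sat(b ∧ (AX r)) = {1, 3}
Sat(EX (b ∧ (AX r))) = {s : some successor in {1, 3}} = {0, 2, 3, 4}
1 ∉ Sat(EX (b ∧ (AX r))) = {0, 2, 3, 4}, so the formula does not hold at 1.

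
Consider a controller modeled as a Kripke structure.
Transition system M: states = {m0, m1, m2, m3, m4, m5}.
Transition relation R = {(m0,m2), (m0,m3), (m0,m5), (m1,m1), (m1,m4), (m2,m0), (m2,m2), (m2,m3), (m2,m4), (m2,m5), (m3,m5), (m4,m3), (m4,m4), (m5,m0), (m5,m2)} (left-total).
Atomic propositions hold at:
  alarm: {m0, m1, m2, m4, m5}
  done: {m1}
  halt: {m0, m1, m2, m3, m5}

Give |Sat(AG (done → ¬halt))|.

Sat(¬halt) = {m4}
Sat(done → ¬halt) = {m0, m2, m3, m4, m5}
AG (done → ¬halt): greatest fixpoint, start Z0 = {m0, m2, m3, m4, m5}, keep only states in Sat with every successor in Z. Already a fixed point.
Sat(AG (done → ¬halt)) = {m0, m2, m3, m4, m5}
|Sat(AG (done → ¬halt))| = |{m0, m2, m3, m4, m5}| = 5.

5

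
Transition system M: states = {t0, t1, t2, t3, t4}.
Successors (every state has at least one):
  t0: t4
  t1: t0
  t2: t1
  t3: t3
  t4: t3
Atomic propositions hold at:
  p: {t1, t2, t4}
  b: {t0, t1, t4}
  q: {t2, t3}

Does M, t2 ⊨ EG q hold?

No

EG q: greatest fixpoint, start Z0 = {t2, t3}, keep only states in Sat with some successor in Z. Z1 = {t3}; fixed.
Sat(EG q) = {t3}
t2 ∉ Sat(EG q) = {t3}, so the formula does not hold at t2.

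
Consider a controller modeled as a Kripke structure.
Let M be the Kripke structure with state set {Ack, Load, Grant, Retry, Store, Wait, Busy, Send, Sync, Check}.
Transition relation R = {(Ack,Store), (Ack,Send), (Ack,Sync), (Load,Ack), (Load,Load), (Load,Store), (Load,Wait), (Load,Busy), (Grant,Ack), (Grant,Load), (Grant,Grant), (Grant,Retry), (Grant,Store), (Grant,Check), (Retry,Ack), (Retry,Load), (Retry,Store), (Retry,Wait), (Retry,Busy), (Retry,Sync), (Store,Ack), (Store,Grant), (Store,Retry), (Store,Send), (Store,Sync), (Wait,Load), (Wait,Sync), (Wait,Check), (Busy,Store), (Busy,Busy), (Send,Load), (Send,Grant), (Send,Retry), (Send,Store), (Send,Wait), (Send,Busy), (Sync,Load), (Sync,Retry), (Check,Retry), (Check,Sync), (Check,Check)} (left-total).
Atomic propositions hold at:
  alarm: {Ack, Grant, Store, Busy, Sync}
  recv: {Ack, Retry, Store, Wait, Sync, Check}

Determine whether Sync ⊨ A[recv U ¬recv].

No

Sat(¬recv) = {Load, Grant, Busy, Send}
A[recv U ¬recv]: least fixpoint, start Z0 = Sat(¬recv) = {Load, Grant, Busy, Send}, add states in Sat(recv) with every successor in Z. Already a fixed point.
Sat(A[recv U ¬recv]) = {Load, Grant, Busy, Send}
Sync ∉ Sat(A[recv U ¬recv]) = {Load, Grant, Busy, Send}, so the formula does not hold at Sync.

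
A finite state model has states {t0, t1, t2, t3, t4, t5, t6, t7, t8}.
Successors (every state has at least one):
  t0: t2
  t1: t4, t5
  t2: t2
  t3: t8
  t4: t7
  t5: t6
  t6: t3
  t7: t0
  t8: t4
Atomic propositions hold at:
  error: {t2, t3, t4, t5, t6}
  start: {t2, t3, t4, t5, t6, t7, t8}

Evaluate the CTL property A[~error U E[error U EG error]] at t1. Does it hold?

Sat(~error) = {t0, t1, t7, t8}
EG error: greatest fixpoint, start Z0 = {t2, t3, t4, t5, t6}, keep only states in Sat with some successor in Z. Z1 = {t2, t5, t6}; Z2 = {t2, t5}; Z3 = {t2}; fixed.
Sat(EG error) = {t2}
E[error U EG error]: least fixpoint, start Z0 = Sat(EG error) = {t2}, add states in Sat(error) with some successor in Z. Already a fixed point.
Sat(E[error U EG error]) = {t2}
A[~error U E[error U EG error]]: least fixpoint, start Z0 = Sat(E[error U EG error]) = {t2}, add states in Sat(~error) with every successor in Z. Z1 = {t0, t2}; Z2 = {t0, t2, t7}; fixed.
Sat(A[~error U E[error U EG error]]) = {t0, t2, t7}
t1 ∉ Sat(A[~error U E[error U EG error]]) = {t0, t2, t7}, so the formula does not hold at t1.

No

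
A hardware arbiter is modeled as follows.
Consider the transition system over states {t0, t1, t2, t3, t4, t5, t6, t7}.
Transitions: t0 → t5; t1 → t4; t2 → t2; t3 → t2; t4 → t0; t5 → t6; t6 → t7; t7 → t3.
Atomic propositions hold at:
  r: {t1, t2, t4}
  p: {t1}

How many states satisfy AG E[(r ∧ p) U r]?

Sat(r ∧ p) = {t1}
E[(r ∧ p) U r]: least fixpoint, start Z0 = Sat(r) = {t1, t2, t4}, add states in Sat(r ∧ p) with some successor in Z. Already a fixed point.
Sat(E[(r ∧ p) U r]) = {t1, t2, t4}
AG E[(r ∧ p) U r]: greatest fixpoint, start Z0 = {t1, t2, t4}, keep only states in Sat with every successor in Z. Z1 = {t1, t2}; Z2 = {t2}; fixed.
Sat(AG E[(r ∧ p) U r]) = {t2}
|Sat(AG E[(r ∧ p) U r])| = |{t2}| = 1.

1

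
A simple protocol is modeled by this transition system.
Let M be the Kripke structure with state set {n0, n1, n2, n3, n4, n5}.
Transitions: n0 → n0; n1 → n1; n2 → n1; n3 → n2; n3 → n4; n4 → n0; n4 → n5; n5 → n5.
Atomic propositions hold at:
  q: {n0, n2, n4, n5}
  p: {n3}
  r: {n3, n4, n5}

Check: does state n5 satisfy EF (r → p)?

No

Sat(r → p) = {n0, n1, n2, n3}
EF (r → p): least fixpoint, start Z0 = {n0, n1, n2, n3}, add states with some successor in Z. Z1 = {n0, n1, n2, n3, n4}; fixed.
Sat(EF (r → p)) = {n0, n1, n2, n3, n4}
n5 ∉ Sat(EF (r → p)) = {n0, n1, n2, n3, n4}, so the formula does not hold at n5.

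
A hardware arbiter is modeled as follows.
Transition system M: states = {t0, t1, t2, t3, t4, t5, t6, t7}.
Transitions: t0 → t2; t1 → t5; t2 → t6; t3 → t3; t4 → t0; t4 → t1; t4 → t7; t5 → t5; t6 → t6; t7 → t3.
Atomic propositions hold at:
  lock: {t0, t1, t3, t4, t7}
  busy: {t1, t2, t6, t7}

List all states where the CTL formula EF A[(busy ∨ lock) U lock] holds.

Sat(busy ∨ lock) = {t0, t1, t2, t3, t4, t6, t7}
A[(busy ∨ lock) U lock]: least fixpoint, start Z0 = Sat(lock) = {t0, t1, t3, t4, t7}, add states in Sat(busy ∨ lock) with every successor in Z. Already a fixed point.
Sat(A[(busy ∨ lock) U lock]) = {t0, t1, t3, t4, t7}
EF A[(busy ∨ lock) U lock]: least fixpoint, start Z0 = {t0, t1, t3, t4, t7}, add states with some successor in Z. Already a fixed point.
Sat(EF A[(busy ∨ lock) U lock]) = {t0, t1, t3, t4, t7}

{t0, t1, t3, t4, t7}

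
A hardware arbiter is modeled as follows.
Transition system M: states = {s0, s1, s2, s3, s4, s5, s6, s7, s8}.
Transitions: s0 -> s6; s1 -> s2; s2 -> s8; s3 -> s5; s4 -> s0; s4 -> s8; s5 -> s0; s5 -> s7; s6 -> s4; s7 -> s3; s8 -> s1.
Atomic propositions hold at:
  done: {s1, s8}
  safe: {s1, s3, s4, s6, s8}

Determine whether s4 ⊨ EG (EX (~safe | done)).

Yes

Sat(~safe) = {s0, s2, s5, s7}
Sat(~safe | done) = {s0, s1, s2, s5, s7, s8}
Sat(EX (~safe | done)) = {s : some successor in {s0, s1, s2, s5, s7, s8}} = {s1, s2, s3, s4, s5, s8}
EG (EX (~safe | done)): greatest fixpoint, start Z0 = {s1, s2, s3, s4, s5, s8}, keep only states in Sat with some successor in Z. Z1 = {s1, s2, s3, s4, s8}; Z2 = {s1, s2, s4, s8}; fixed.
Sat(EG (EX (~safe | done))) = {s1, s2, s4, s8}
s4 ∈ Sat(EG (EX (~safe | done))) = {s1, s2, s4, s8}, so the formula holds at s4.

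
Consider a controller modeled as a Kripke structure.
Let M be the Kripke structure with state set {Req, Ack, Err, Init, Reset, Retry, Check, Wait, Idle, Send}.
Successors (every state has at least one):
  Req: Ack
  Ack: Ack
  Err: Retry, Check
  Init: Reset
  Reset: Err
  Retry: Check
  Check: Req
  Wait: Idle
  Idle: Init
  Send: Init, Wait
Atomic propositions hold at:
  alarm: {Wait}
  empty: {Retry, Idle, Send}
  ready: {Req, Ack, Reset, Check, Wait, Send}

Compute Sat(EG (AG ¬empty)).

Sat(¬empty) = {Req, Ack, Err, Init, Reset, Check, Wait}
AG ¬empty: greatest fixpoint, start Z0 = {Req, Ack, Err, Init, Reset, Check, Wait}, keep only states in Sat with every successor in Z. Z1 = {Req, Ack, Init, Reset, Check}; Z2 = {Req, Ack, Init, Check}; Z3 = {Req, Ack, Check}; fixed.
Sat(AG ¬empty) = {Req, Ack, Check}
EG (AG ¬empty): greatest fixpoint, start Z0 = {Req, Ack, Check}, keep only states in Sat with some successor in Z. Already a fixed point.
Sat(EG (AG ¬empty)) = {Req, Ack, Check}

{Req, Ack, Check}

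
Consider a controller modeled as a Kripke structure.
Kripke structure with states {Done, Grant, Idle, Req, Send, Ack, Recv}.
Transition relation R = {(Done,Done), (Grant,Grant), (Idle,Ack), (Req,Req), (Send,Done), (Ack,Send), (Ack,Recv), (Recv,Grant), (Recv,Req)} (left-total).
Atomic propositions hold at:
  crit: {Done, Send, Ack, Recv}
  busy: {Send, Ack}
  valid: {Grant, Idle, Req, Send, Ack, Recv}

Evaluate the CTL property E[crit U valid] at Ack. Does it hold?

Yes

E[crit U valid]: least fixpoint, start Z0 = Sat(valid) = {Grant, Idle, Req, Send, Ack, Recv}, add states in Sat(crit) with some successor in Z. Already a fixed point.
Sat(E[crit U valid]) = {Grant, Idle, Req, Send, Ack, Recv}
Ack ∈ Sat(E[crit U valid]) = {Grant, Idle, Req, Send, Ack, Recv}, so the formula holds at Ack.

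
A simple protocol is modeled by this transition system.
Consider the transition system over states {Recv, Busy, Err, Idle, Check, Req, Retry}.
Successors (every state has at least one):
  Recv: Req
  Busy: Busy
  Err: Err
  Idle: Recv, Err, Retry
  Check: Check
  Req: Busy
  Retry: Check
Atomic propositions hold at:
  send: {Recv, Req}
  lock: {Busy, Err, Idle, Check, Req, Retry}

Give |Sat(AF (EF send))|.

EF send: least fixpoint, start Z0 = {Recv, Req}, add states with some successor in Z. Z1 = {Recv, Idle, Req}; fixed.
Sat(EF send) = {Recv, Idle, Req}
AF (EF send): least fixpoint, start Z0 = {Recv, Idle, Req}, add states with every successor in Z. Already a fixed point.
Sat(AF (EF send)) = {Recv, Idle, Req}
|Sat(AF (EF send))| = |{Recv, Idle, Req}| = 3.

3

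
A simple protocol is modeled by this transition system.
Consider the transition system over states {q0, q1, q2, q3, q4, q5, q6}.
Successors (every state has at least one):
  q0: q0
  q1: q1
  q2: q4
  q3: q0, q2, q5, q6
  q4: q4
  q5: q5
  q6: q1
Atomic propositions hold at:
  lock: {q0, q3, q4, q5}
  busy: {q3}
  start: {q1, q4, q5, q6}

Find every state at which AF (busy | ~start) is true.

Sat(~start) = {q0, q2, q3}
Sat(busy | ~start) = {q0, q2, q3}
AF (busy | ~start): least fixpoint, start Z0 = {q0, q2, q3}, add states with every successor in Z. Already a fixed point.
Sat(AF (busy | ~start)) = {q0, q2, q3}

{q0, q2, q3}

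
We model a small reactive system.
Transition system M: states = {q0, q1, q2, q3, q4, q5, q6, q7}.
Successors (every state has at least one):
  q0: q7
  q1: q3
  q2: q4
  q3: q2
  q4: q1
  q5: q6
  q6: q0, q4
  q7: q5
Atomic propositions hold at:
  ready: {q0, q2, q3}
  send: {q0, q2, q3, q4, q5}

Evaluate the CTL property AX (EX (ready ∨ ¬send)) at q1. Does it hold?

Yes

Sat(¬send) = {q1, q6, q7}
Sat(ready ∨ ¬send) = {q0, q1, q2, q3, q6, q7}
Sat(EX (ready ∨ ¬send)) = {s : some successor in {q0, q1, q2, q3, q6, q7}} = {q0, q1, q3, q4, q5, q6}
Sat(AX (EX (ready ∨ ¬send))) = {s : every successor in {q0, q1, q3, q4, q5, q6}} = {q1, q2, q4, q5, q6, q7}
q1 ∈ Sat(AX (EX (ready ∨ ¬send))) = {q1, q2, q4, q5, q6, q7}, so the formula holds at q1.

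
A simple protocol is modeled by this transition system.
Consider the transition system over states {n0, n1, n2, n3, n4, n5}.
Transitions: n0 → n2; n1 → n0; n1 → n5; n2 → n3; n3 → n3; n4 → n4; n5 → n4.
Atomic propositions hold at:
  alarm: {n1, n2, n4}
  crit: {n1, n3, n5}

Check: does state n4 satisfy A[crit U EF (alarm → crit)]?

Sat(alarm → crit) = {n0, n1, n3, n5}
EF (alarm → crit): least fixpoint, start Z0 = {n0, n1, n3, n5}, add states with some successor in Z. Z1 = {n0, n1, n2, n3, n5}; fixed.
Sat(EF (alarm → crit)) = {n0, n1, n2, n3, n5}
A[crit U EF (alarm → crit)]: least fixpoint, start Z0 = Sat(EF (alarm → crit)) = {n0, n1, n2, n3, n5}, add states in Sat(crit) with every successor in Z. Already a fixed point.
Sat(A[crit U EF (alarm → crit)]) = {n0, n1, n2, n3, n5}
n4 ∉ Sat(A[crit U EF (alarm → crit)]) = {n0, n1, n2, n3, n5}, so the formula does not hold at n4.

No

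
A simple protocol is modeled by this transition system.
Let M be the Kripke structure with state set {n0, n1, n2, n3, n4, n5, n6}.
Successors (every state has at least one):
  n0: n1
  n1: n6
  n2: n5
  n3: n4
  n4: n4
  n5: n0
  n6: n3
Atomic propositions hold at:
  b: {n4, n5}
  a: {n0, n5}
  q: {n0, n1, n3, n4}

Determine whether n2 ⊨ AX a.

Sat(AX a) = {s : every successor in {n0, n5}} = {n2, n5}
n2 ∈ Sat(AX a) = {n2, n5}, so the formula holds at n2.

Yes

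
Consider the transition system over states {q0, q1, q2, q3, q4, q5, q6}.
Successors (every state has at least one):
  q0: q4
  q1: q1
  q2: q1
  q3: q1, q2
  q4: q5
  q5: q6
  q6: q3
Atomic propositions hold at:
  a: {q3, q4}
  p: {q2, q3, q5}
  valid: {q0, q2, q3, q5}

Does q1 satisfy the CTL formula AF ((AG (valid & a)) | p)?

No

Sat(valid & a) = {q3}
AG (valid & a): greatest fixpoint, start Z0 = {q3}, keep only states in Sat with every successor in Z. Z1 = ∅; fixed.
Sat(AG (valid & a)) = ∅
Sat((AG (valid & a)) | p) = {q2, q3, q5}
AF ((AG (valid & a)) | p): least fixpoint, start Z0 = {q2, q3, q5}, add states with every successor in Z. Z1 = {q2, q3, q4, q5, q6}; Z2 = {q0, q2, q3, q4, q5, q6}; fixed.
Sat(AF ((AG (valid & a)) | p)) = {q0, q2, q3, q4, q5, q6}
q1 ∉ Sat(AF ((AG (valid & a)) | p)) = {q0, q2, q3, q4, q5, q6}, so the formula does not hold at q1.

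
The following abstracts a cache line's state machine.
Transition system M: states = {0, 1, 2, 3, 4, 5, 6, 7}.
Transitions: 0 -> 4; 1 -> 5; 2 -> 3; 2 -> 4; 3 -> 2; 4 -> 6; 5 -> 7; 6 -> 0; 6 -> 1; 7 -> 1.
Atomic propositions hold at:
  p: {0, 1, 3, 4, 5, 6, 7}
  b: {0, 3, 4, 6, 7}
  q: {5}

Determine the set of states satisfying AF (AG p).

{0, 1, 4, 5, 6, 7}

AG p: greatest fixpoint, start Z0 = {0, 1, 3, 4, 5, 6, 7}, keep only states in Sat with every successor in Z. Z1 = {0, 1, 4, 5, 6, 7}; fixed.
Sat(AG p) = {0, 1, 4, 5, 6, 7}
AF (AG p): least fixpoint, start Z0 = {0, 1, 4, 5, 6, 7}, add states with every successor in Z. Already a fixed point.
Sat(AF (AG p)) = {0, 1, 4, 5, 6, 7}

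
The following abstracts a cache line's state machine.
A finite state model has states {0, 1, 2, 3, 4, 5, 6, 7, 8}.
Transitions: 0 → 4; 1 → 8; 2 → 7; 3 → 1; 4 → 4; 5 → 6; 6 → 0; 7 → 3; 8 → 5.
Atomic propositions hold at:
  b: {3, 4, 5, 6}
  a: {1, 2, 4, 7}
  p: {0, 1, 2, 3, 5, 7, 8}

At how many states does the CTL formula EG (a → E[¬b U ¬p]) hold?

Sat(¬b) = {0, 1, 2, 7, 8}
Sat(¬p) = {4, 6}
E[¬b U ¬p]: least fixpoint, start Z0 = Sat(¬p) = {4, 6}, add states in Sat(¬b) with some successor in Z. Z1 = {0, 4, 6}; fixed.
Sat(E[¬b U ¬p]) = {0, 4, 6}
Sat(a → E[¬b U ¬p]) = {0, 3, 4, 5, 6, 8}
EG (a → E[¬b U ¬p]): greatest fixpoint, start Z0 = {0, 3, 4, 5, 6, 8}, keep only states in Sat with some successor in Z. Z1 = {0, 4, 5, 6, 8}; fixed.
Sat(EG (a → E[¬b U ¬p])) = {0, 4, 5, 6, 8}
|Sat(EG (a → E[¬b U ¬p]))| = |{0, 4, 5, 6, 8}| = 5.

5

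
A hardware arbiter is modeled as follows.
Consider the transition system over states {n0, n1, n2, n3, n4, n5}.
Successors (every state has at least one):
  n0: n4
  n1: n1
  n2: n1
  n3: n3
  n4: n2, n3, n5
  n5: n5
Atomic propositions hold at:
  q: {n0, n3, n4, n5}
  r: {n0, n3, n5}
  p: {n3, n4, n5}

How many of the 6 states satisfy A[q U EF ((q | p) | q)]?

4

Sat(q | p) = {n0, n3, n4, n5}
Sat((q | p) | q) = {n0, n3, n4, n5}
EF ((q | p) | q): least fixpoint, start Z0 = {n0, n3, n4, n5}, add states with some successor in Z. Already a fixed point.
Sat(EF ((q | p) | q)) = {n0, n3, n4, n5}
A[q U EF ((q | p) | q)]: least fixpoint, start Z0 = Sat(EF ((q | p) | q)) = {n0, n3, n4, n5}, add states in Sat(q) with every successor in Z. Already a fixed point.
Sat(A[q U EF ((q | p) | q)]) = {n0, n3, n4, n5}
|Sat(A[q U EF ((q | p) | q)])| = |{n0, n3, n4, n5}| = 4.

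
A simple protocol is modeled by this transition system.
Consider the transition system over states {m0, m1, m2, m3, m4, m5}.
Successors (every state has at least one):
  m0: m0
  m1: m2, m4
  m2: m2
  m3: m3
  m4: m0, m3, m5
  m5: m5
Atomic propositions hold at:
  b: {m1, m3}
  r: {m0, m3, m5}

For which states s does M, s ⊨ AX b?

{m3}

Sat(AX b) = {s : every successor in {m1, m3}} = {m3}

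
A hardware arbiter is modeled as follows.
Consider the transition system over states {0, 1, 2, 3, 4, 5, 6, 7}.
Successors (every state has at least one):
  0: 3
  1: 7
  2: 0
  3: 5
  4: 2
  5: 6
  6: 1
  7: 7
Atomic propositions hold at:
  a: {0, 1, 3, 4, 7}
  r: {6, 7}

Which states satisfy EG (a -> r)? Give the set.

{7}

Sat(a -> r) = {2, 5, 6, 7}
EG (a -> r): greatest fixpoint, start Z0 = {2, 5, 6, 7}, keep only states in Sat with some successor in Z. Z1 = {5, 7}; Z2 = {7}; fixed.
Sat(EG (a -> r)) = {7}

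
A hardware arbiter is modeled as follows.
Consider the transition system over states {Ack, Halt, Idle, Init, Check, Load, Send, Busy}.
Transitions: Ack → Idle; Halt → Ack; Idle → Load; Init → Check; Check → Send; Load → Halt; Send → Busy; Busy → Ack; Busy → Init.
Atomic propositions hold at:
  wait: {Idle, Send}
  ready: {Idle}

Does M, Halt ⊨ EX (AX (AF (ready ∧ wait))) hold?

Yes

Sat(ready ∧ wait) = {Idle}
AF (ready ∧ wait): least fixpoint, start Z0 = {Idle}, add states with every successor in Z. Z1 = {Ack, Idle}; Z2 = {Ack, Halt, Idle}; Z3 = {Ack, Halt, Idle, Load}; fixed.
Sat(AF (ready ∧ wait)) = {Ack, Halt, Idle, Load}
Sat(AX (AF (ready ∧ wait))) = {s : every successor in {Ack, Halt, Idle, Load}} = {Ack, Halt, Idle, Load}
Sat(EX (AX (AF (ready ∧ wait)))) = {s : some successor in {Ack, Halt, Idle, Load}} = {Ack, Halt, Idle, Load, Busy}
Halt ∈ Sat(EX (AX (AF (ready ∧ wait)))) = {Ack, Halt, Idle, Load, Busy}, so the formula holds at Halt.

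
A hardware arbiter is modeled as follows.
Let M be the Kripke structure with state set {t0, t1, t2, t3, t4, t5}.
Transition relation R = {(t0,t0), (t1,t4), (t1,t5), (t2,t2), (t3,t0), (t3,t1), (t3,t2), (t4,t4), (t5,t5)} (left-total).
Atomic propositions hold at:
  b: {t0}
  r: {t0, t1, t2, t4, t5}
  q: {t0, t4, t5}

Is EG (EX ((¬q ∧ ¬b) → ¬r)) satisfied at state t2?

No

Sat(¬q) = {t1, t2, t3}
Sat(¬b) = {t1, t2, t3, t4, t5}
Sat(¬q ∧ ¬b) = {t1, t2, t3}
Sat(¬r) = {t3}
Sat((¬q ∧ ¬b) → ¬r) = {t0, t3, t4, t5}
Sat(EX ((¬q ∧ ¬b) → ¬r)) = {s : some successor in {t0, t3, t4, t5}} = {t0, t1, t3, t4, t5}
EG (EX ((¬q ∧ ¬b) → ¬r)): greatest fixpoint, start Z0 = {t0, t1, t3, t4, t5}, keep only states in Sat with some successor in Z. Already a fixed point.
Sat(EG (EX ((¬q ∧ ¬b) → ¬r))) = {t0, t1, t3, t4, t5}
t2 ∉ Sat(EG (EX ((¬q ∧ ¬b) → ¬r))) = {t0, t1, t3, t4, t5}, so the formula does not hold at t2.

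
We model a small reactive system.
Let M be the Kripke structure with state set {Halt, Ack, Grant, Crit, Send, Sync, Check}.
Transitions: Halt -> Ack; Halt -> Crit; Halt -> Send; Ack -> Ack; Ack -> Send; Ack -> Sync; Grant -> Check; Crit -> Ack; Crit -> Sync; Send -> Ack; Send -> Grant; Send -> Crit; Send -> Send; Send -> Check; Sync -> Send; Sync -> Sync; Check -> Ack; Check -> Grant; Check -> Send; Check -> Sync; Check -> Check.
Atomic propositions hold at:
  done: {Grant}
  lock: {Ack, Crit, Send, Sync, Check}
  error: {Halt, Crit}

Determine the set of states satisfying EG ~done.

{Halt, Ack, Crit, Send, Sync, Check}

Sat(~done) = {Halt, Ack, Crit, Send, Sync, Check}
EG ~done: greatest fixpoint, start Z0 = {Halt, Ack, Crit, Send, Sync, Check}, keep only states in Sat with some successor in Z. Already a fixed point.
Sat(EG ~done) = {Halt, Ack, Crit, Send, Sync, Check}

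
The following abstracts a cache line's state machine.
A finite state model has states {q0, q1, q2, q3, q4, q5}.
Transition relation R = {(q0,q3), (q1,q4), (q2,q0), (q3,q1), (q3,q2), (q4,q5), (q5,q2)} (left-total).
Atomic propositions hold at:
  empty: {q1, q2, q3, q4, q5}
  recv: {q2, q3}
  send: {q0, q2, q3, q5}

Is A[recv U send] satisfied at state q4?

A[recv U send]: least fixpoint, start Z0 = Sat(send) = {q0, q2, q3, q5}, add states in Sat(recv) with every successor in Z. Already a fixed point.
Sat(A[recv U send]) = {q0, q2, q3, q5}
q4 ∉ Sat(A[recv U send]) = {q0, q2, q3, q5}, so the formula does not hold at q4.

No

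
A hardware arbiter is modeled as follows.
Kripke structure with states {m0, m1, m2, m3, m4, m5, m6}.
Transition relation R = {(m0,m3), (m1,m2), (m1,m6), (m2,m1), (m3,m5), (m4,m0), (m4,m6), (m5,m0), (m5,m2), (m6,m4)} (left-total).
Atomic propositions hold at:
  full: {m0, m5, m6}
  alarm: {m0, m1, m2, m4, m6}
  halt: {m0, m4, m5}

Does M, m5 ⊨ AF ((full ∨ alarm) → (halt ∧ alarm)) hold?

Sat(full ∨ alarm) = {m0, m1, m2, m4, m5, m6}
Sat(halt ∧ alarm) = {m0, m4}
Sat((full ∨ alarm) → (halt ∧ alarm)) = {m0, m3, m4}
AF ((full ∨ alarm) → (halt ∧ alarm)): least fixpoint, start Z0 = {m0, m3, m4}, add states with every successor in Z. Z1 = {m0, m3, m4, m6}; fixed.
Sat(AF ((full ∨ alarm) → (halt ∧ alarm))) = {m0, m3, m4, m6}
m5 ∉ Sat(AF ((full ∨ alarm) → (halt ∧ alarm))) = {m0, m3, m4, m6}, so the formula does not hold at m5.

No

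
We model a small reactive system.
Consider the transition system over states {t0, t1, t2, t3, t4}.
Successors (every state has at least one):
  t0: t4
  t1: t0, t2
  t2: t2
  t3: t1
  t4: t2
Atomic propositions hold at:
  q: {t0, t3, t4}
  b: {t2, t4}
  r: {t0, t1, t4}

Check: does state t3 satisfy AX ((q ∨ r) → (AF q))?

No

Sat(q ∨ r) = {t0, t1, t3, t4}
AF q: least fixpoint, start Z0 = {t0, t3, t4}, add states with every successor in Z. Already a fixed point.
Sat(AF q) = {t0, t3, t4}
Sat((q ∨ r) → (AF q)) = {t0, t2, t3, t4}
Sat(AX ((q ∨ r) → (AF q))) = {s : every successor in {t0, t2, t3, t4}} = {t0, t1, t2, t4}
t3 ∉ Sat(AX ((q ∨ r) → (AF q))) = {t0, t1, t2, t4}, so the formula does not hold at t3.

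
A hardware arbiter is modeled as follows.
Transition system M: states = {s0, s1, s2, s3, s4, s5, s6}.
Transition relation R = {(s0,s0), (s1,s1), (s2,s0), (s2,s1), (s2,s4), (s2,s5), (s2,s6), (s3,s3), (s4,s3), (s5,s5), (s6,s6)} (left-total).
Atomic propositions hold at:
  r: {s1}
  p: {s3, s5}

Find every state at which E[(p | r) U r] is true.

{s1}

Sat(p | r) = {s1, s3, s5}
E[(p | r) U r]: least fixpoint, start Z0 = Sat(r) = {s1}, add states in Sat(p | r) with some successor in Z. Already a fixed point.
Sat(E[(p | r) U r]) = {s1}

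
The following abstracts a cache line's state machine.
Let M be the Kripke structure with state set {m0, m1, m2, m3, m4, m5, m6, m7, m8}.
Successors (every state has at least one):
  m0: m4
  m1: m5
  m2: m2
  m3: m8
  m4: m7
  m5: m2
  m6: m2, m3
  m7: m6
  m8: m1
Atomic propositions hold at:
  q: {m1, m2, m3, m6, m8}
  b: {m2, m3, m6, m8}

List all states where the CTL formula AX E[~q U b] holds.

Sat(~q) = {m0, m4, m5, m7}
E[~q U b]: least fixpoint, start Z0 = Sat(b) = {m2, m3, m6, m8}, add states in Sat(~q) with some successor in Z. Z1 = {m2, m3, m5, m6, m7, m8}; Z2 = {m2, m3, m4, m5, m6, m7, m8}; Z3 = {m0, m2, m3, m4, m5, m6, m7, m8}; fixed.
Sat(E[~q U b]) = {m0, m2, m3, m4, m5, m6, m7, m8}
Sat(AX E[~q U b]) = {s : every successor in {m0, m2, m3, m4, m5, m6, m7, m8}} = {m0, m1, m2, m3, m4, m5, m6, m7}

{m0, m1, m2, m3, m4, m5, m6, m7}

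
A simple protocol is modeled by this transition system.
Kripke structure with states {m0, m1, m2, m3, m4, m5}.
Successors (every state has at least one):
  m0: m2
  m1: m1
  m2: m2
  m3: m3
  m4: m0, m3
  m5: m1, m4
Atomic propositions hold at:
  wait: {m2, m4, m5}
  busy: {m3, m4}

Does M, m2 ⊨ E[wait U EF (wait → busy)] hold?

Sat(wait → busy) = {m0, m1, m3, m4}
EF (wait → busy): least fixpoint, start Z0 = {m0, m1, m3, m4}, add states with some successor in Z. Z1 = {m0, m1, m3, m4, m5}; fixed.
Sat(EF (wait → busy)) = {m0, m1, m3, m4, m5}
E[wait U EF (wait → busy)]: least fixpoint, start Z0 = Sat(EF (wait → busy)) = {m0, m1, m3, m4, m5}, add states in Sat(wait) with some successor in Z. Already a fixed point.
Sat(E[wait U EF (wait → busy)]) = {m0, m1, m3, m4, m5}
m2 ∉ Sat(E[wait U EF (wait → busy)]) = {m0, m1, m3, m4, m5}, so the formula does not hold at m2.

No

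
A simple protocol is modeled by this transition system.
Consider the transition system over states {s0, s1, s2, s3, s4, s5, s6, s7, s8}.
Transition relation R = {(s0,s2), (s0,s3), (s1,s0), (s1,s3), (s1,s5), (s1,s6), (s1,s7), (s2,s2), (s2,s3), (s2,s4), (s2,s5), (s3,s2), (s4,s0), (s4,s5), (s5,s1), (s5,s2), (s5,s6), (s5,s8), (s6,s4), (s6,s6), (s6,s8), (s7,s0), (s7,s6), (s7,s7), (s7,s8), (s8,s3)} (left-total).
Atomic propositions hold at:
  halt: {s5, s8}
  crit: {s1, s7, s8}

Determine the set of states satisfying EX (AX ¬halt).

Sat(¬halt) = {s0, s1, s2, s3, s4, s6, s7}
Sat(AX ¬halt) = {s : every successor in {s0, s1, s2, s3, s4, s6, s7}} = {s0, s3, s8}
Sat(EX (AX ¬halt)) = {s : some successor in {s0, s3, s8}} = {s0, s1, s2, s4, s5, s6, s7, s8}

{s0, s1, s2, s4, s5, s6, s7, s8}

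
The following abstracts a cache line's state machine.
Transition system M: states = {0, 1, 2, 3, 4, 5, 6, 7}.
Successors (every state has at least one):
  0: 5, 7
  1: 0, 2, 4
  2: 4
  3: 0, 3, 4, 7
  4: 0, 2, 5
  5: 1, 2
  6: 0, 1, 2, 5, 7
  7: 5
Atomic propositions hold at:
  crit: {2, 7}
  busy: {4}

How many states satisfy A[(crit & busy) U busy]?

1

Sat(crit & busy) = ∅
A[(crit & busy) U busy]: least fixpoint, start Z0 = Sat(busy) = {4}, add states in Sat(crit & busy) with every successor in Z. Already a fixed point.
Sat(A[(crit & busy) U busy]) = {4}
|Sat(A[(crit & busy) U busy])| = |{4}| = 1.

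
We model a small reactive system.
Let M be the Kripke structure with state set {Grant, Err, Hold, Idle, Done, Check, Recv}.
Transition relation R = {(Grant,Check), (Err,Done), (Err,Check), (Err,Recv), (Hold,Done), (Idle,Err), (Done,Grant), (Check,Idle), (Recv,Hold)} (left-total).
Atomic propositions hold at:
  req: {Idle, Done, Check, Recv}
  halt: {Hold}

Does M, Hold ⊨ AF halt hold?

Yes

AF halt: least fixpoint, start Z0 = {Hold}, add states with every successor in Z. Z1 = {Hold, Recv}; fixed.
Sat(AF halt) = {Hold, Recv}
Hold ∈ Sat(AF halt) = {Hold, Recv}, so the formula holds at Hold.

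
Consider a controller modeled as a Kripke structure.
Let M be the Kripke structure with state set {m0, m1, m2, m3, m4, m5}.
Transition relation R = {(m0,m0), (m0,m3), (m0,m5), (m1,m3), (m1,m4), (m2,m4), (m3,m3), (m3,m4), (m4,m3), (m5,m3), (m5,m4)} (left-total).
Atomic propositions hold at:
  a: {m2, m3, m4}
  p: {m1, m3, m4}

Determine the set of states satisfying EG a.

{m2, m3, m4}

EG a: greatest fixpoint, start Z0 = {m2, m3, m4}, keep only states in Sat with some successor in Z. Already a fixed point.
Sat(EG a) = {m2, m3, m4}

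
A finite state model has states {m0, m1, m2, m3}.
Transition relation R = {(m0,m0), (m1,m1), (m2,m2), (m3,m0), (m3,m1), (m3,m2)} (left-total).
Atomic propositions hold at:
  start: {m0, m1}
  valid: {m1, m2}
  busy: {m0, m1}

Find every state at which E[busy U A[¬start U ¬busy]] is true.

Sat(¬start) = {m2, m3}
Sat(¬busy) = {m2, m3}
A[¬start U ¬busy]: least fixpoint, start Z0 = Sat(¬busy) = {m2, m3}, add states in Sat(¬start) with every successor in Z. Already a fixed point.
Sat(A[¬start U ¬busy]) = {m2, m3}
E[busy U A[¬start U ¬busy]]: least fixpoint, start Z0 = Sat(A[¬start U ¬busy]) = {m2, m3}, add states in Sat(busy) with some successor in Z. Already a fixed point.
Sat(E[busy U A[¬start U ¬busy]]) = {m2, m3}

{m2, m3}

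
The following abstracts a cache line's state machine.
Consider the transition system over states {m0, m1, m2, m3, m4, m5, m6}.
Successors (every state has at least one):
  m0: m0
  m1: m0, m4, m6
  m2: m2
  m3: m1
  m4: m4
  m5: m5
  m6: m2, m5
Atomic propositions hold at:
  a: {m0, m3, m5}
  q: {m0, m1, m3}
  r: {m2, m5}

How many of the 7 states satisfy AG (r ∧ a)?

1

Sat(r ∧ a) = {m5}
AG (r ∧ a): greatest fixpoint, start Z0 = {m5}, keep only states in Sat with every successor in Z. Already a fixed point.
Sat(AG (r ∧ a)) = {m5}
|Sat(AG (r ∧ a))| = |{m5}| = 1.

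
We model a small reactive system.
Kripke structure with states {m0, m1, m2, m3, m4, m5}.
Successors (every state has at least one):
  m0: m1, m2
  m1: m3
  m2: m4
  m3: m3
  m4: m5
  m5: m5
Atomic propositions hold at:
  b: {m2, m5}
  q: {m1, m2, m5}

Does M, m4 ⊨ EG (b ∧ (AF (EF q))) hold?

EF q: least fixpoint, start Z0 = {m1, m2, m5}, add states with some successor in Z. Z1 = {m0, m1, m2, m4, m5}; fixed.
Sat(EF q) = {m0, m1, m2, m4, m5}
AF (EF q): least fixpoint, start Z0 = {m0, m1, m2, m4, m5}, add states with every successor in Z. Already a fixed point.
Sat(AF (EF q)) = {m0, m1, m2, m4, m5}
Sat(b ∧ (AF (EF q))) = {m2, m5}
EG (b ∧ (AF (EF q))): greatest fixpoint, start Z0 = {m2, m5}, keep only states in Sat with some successor in Z. Z1 = {m5}; fixed.
Sat(EG (b ∧ (AF (EF q)))) = {m5}
m4 ∉ Sat(EG (b ∧ (AF (EF q)))) = {m5}, so the formula does not hold at m4.

No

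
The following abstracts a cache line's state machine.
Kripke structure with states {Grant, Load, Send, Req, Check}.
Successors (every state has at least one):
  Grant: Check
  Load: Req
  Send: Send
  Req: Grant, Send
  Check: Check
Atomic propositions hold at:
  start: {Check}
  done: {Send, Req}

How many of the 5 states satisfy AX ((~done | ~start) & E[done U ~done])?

Sat(~done) = {Grant, Load, Check}
Sat(~start) = {Grant, Load, Send, Req}
Sat(~done | ~start) = {Grant, Load, Send, Req, Check}
E[done U ~done]: least fixpoint, start Z0 = Sat(~done) = {Grant, Load, Check}, add states in Sat(done) with some successor in Z. Z1 = {Grant, Load, Req, Check}; fixed.
Sat(E[done U ~done]) = {Grant, Load, Req, Check}
Sat((~done | ~start) & E[done U ~done]) = {Grant, Load, Req, Check}
Sat(AX ((~done | ~start) & E[done U ~done])) = {s : every successor in {Grant, Load, Req, Check}} = {Grant, Load, Check}
|Sat(AX ((~done | ~start) & E[done U ~done]))| = |{Grant, Load, Check}| = 3.

3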